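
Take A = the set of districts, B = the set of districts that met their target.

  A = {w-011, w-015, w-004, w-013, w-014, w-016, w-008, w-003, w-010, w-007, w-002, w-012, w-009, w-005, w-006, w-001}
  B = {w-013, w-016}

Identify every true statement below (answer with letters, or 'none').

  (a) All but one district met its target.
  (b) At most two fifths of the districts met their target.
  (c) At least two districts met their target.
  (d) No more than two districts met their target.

|A| = 16, |A ∩ B| = 2, |A ∖ B| = 14.
(a) |A ∖ B| = 1: fails.
(b) |A ∩ B| / |A| ≤ 2/5: holds.
(c) |A ∩ B| ≥ 2: holds.
(d) |A ∩ B| ≤ 2: holds.

(b), (c), (d)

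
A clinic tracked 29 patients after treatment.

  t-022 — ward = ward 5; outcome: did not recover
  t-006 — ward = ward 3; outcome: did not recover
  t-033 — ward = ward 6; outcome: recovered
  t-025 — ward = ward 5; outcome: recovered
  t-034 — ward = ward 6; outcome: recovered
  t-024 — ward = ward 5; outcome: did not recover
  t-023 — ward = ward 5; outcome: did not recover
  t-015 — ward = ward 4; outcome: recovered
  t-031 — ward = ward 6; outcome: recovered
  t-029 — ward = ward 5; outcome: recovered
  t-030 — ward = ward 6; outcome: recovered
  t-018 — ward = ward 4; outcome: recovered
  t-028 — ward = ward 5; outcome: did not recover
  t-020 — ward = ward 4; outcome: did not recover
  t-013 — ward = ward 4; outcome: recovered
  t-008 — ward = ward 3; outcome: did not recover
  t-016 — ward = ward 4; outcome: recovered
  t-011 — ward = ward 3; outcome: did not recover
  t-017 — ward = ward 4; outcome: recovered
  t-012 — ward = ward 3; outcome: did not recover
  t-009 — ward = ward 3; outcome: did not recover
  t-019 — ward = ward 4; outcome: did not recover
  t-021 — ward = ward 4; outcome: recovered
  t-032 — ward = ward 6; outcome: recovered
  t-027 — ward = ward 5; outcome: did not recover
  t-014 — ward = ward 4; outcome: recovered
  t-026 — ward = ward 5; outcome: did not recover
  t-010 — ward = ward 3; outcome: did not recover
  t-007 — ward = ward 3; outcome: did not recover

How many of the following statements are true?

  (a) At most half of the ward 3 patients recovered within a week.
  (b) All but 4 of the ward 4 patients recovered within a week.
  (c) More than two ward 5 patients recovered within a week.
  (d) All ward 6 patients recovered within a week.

(a) ward 3: |A| = 7, |A ∩ B| = 0; needs |A ∩ B| ≤ |A ∖ B| — true.
(b) ward 4: |A| = 9, |A ∩ B| = 7; needs |A ∖ B| = 4 — false.
(c) ward 5: |A| = 8, |A ∩ B| = 2; needs |A ∩ B| > 2 — false.
(d) ward 6: |A| = 5, |A ∩ B| = 5; needs A ⊆ B, i.e. every element of A is in B (|A ∖ B| = 0) — true.

2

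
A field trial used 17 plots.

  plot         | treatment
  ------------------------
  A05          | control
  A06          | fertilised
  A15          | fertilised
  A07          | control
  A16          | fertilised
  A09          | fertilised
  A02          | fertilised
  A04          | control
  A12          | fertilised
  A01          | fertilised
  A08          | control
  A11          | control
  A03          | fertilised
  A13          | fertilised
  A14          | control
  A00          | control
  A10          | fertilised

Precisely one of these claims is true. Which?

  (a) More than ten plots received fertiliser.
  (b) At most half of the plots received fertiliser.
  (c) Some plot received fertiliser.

|A| = 17, |A ∩ B| = 10, |A ∖ B| = 7.
(a) requires |A ∩ B| > 10: false.
(b) requires |A ∩ B| ≤ |A ∖ B|: false.
(c) requires A ∩ B ≠ ∅ (|A ∩ B| ≥ 1): true.

(c)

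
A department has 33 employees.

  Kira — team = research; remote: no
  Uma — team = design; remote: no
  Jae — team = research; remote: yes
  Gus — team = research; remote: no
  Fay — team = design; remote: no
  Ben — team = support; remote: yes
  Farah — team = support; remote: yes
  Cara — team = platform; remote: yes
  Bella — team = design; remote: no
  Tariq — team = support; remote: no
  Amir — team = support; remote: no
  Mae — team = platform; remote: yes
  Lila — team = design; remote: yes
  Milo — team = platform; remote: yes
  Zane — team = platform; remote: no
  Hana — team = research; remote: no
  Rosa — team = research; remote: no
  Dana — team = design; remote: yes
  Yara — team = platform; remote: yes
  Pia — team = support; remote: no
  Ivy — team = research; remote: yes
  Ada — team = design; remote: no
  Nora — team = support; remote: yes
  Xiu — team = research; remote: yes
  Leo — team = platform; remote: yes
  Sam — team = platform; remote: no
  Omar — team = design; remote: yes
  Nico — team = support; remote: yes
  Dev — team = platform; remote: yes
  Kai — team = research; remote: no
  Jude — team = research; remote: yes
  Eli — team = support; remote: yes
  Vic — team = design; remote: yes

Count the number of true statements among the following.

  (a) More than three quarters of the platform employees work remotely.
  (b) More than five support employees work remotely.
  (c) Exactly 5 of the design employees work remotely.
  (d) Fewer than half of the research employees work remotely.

(a) platform: |A| = 8, |A ∩ B| = 6; needs |A ∩ B| / |A| > 3/4 — false.
(b) support: |A| = 8, |A ∩ B| = 5; needs |A ∩ B| > 5 — false.
(c) design: |A| = 8, |A ∩ B| = 4; needs |A ∩ B| = 5 — false.
(d) research: |A| = 9, |A ∩ B| = 4; needs |A ∩ B| < |A ∖ B| — true.

1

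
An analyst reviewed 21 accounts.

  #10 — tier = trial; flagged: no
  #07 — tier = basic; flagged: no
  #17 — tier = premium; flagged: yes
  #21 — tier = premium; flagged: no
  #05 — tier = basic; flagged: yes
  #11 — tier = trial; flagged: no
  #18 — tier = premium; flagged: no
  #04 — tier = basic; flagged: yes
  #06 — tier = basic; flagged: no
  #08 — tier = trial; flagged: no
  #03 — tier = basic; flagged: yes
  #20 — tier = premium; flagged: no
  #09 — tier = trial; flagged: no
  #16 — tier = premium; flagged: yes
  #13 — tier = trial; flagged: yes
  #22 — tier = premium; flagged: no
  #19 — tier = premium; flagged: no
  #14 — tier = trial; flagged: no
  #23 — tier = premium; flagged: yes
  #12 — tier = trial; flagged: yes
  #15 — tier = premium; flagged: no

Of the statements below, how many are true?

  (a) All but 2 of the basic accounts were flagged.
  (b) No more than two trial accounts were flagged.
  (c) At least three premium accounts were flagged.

3

(a) basic: |A| = 5, |A ∩ B| = 3; needs |A ∖ B| = 2 — true.
(b) trial: |A| = 7, |A ∩ B| = 2; needs |A ∩ B| ≤ 2 — true.
(c) premium: |A| = 9, |A ∩ B| = 3; needs |A ∩ B| ≥ 3 — true.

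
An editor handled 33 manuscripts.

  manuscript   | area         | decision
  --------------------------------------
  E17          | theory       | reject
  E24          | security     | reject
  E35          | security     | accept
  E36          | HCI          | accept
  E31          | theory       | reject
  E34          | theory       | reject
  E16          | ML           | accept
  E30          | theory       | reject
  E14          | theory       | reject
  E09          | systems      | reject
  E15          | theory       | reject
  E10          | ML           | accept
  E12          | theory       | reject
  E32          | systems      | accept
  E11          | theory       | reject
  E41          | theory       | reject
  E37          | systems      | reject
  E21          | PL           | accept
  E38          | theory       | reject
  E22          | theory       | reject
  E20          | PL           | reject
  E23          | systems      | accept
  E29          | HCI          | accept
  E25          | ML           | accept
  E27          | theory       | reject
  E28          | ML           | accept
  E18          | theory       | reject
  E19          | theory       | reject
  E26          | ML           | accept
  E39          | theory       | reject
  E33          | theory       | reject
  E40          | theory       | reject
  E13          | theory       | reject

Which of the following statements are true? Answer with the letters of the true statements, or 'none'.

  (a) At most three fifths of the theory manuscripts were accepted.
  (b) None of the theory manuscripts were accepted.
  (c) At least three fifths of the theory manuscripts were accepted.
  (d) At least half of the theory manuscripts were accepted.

(a), (b)

|A| = 18, |A ∩ B| = 0, |A ∖ B| = 18.
(a) |A ∩ B| / |A| ≤ 3/5: holds.
(b) A ∩ B = ∅ (|A ∩ B| = 0): holds.
(c) |A ∩ B| / |A| ≥ 3/5: fails.
(d) |A ∩ B| ≥ |A ∖ B|: fails.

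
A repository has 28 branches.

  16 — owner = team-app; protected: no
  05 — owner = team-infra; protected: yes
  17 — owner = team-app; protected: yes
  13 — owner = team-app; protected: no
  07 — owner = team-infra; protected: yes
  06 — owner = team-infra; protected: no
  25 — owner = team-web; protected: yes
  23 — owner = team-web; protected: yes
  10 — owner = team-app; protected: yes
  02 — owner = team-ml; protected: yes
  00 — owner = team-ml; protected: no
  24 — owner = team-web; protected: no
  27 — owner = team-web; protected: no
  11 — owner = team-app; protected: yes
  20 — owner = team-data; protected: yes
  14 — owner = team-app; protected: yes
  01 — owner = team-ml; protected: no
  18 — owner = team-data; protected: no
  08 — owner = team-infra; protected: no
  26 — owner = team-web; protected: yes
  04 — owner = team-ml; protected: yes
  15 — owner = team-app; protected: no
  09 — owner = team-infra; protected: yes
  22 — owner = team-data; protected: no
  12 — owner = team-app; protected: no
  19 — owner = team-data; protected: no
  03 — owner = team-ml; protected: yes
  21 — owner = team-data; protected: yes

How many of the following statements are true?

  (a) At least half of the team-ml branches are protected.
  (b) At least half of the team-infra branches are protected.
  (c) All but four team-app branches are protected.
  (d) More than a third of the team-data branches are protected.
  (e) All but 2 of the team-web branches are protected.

5

(a) team-ml: |A| = 5, |A ∩ B| = 3; needs |A ∩ B| ≥ |A ∖ B| — true.
(b) team-infra: |A| = 5, |A ∩ B| = 3; needs |A ∩ B| ≥ |A ∖ B| — true.
(c) team-app: |A| = 8, |A ∩ B| = 4; needs |A ∖ B| = 4 — true.
(d) team-data: |A| = 5, |A ∩ B| = 2; needs |A ∩ B| / |A| > 1/3 — true.
(e) team-web: |A| = 5, |A ∩ B| = 3; needs |A ∖ B| = 2 — true.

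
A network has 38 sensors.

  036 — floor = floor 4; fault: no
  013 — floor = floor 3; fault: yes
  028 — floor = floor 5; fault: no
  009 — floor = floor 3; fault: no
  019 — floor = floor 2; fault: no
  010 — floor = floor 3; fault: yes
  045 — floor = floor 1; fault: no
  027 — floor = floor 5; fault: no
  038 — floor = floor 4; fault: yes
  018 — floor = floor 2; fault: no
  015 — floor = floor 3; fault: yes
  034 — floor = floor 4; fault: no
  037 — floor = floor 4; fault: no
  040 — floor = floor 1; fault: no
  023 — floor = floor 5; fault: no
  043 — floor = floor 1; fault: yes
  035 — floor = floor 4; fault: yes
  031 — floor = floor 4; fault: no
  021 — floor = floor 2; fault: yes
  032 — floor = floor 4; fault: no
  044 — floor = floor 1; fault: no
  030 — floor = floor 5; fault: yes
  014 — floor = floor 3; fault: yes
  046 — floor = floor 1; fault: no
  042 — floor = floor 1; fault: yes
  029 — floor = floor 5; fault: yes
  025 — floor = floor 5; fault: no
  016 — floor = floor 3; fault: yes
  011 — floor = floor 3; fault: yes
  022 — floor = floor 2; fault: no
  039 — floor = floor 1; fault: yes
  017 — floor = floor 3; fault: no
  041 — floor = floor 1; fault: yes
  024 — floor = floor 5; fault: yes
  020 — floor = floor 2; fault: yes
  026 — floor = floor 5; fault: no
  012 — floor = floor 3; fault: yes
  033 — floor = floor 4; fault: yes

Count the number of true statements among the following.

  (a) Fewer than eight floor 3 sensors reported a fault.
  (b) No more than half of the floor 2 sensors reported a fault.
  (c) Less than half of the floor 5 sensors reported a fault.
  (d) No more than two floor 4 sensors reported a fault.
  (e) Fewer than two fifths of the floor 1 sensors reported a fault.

(a) floor 3: |A| = 9, |A ∩ B| = 7; needs |A ∩ B| < 8 — true.
(b) floor 2: |A| = 5, |A ∩ B| = 2; needs |A ∩ B| ≤ |A ∖ B| — true.
(c) floor 5: |A| = 8, |A ∩ B| = 3; needs |A ∩ B| < |A ∖ B| — true.
(d) floor 4: |A| = 8, |A ∩ B| = 3; needs |A ∩ B| ≤ 2 — false.
(e) floor 1: |A| = 8, |A ∩ B| = 4; needs |A ∩ B| / |A| < 2/5 — false.

3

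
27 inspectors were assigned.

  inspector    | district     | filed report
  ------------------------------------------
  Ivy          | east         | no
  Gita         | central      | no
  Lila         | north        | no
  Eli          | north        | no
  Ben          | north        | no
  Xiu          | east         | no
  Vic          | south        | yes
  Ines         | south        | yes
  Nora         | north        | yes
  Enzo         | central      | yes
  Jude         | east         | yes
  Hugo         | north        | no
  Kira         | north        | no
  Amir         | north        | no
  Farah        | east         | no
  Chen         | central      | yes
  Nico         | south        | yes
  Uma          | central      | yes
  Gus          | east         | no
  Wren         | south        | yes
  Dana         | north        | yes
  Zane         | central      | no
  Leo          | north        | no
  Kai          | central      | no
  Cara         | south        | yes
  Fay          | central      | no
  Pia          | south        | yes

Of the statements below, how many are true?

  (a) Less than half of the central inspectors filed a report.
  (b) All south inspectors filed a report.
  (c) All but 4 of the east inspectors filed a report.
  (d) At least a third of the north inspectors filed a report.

3

(a) central: |A| = 7, |A ∩ B| = 3; needs |A ∩ B| < |A ∖ B| — true.
(b) south: |A| = 6, |A ∩ B| = 6; needs A ⊆ B, i.e. every element of A is in B (|A ∖ B| = 0) — true.
(c) east: |A| = 5, |A ∩ B| = 1; needs |A ∖ B| = 4 — true.
(d) north: |A| = 9, |A ∩ B| = 2; needs |A ∩ B| / |A| ≥ 1/3 — false.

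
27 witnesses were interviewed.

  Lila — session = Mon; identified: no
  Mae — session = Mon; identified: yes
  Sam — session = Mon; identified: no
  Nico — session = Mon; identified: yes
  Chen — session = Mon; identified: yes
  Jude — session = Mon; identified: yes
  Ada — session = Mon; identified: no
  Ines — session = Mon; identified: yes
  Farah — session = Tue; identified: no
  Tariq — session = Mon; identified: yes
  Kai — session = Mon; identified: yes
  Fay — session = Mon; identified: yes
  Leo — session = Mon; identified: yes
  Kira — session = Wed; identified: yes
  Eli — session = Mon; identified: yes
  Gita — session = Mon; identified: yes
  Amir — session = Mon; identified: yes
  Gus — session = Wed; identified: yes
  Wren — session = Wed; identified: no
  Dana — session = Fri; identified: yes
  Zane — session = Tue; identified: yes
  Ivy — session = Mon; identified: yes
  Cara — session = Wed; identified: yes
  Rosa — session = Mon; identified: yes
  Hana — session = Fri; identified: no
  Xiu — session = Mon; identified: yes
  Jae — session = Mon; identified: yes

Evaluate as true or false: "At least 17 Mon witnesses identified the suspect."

False

Truth condition: |A ∩ B| ≥ 17.
|A| = 19, |A ∩ B| = 16, |A ∖ B| = 3.
|A ∩ B| = 16, so the statement is false.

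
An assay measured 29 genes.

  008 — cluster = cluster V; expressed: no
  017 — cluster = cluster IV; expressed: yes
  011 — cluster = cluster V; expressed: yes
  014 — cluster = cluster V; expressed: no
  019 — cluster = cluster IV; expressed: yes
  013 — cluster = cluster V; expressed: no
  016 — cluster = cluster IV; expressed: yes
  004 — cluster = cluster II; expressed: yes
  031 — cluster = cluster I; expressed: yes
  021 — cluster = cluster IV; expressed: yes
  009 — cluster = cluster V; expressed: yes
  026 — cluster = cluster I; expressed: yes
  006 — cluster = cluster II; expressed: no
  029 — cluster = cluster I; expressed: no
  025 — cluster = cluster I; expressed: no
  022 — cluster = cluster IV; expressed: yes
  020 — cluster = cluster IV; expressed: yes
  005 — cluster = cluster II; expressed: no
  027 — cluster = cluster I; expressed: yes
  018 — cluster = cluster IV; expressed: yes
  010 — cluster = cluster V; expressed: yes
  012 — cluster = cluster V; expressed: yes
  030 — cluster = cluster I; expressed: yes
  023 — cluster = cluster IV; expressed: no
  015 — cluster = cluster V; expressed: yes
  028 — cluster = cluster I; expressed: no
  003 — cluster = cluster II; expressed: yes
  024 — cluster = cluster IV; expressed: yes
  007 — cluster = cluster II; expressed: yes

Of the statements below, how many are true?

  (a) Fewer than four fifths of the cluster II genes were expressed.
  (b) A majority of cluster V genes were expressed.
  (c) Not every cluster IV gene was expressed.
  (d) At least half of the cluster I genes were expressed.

(a) cluster II: |A| = 5, |A ∩ B| = 3; needs |A ∩ B| / |A| < 4/5 — true.
(b) cluster V: |A| = 8, |A ∩ B| = 5; needs |A ∩ B| > |A ∖ B| — true.
(c) cluster IV: |A| = 9, |A ∩ B| = 8; needs A ⊄ B (|A ∖ B| ≥ 1) — true.
(d) cluster I: |A| = 7, |A ∩ B| = 4; needs |A ∩ B| ≥ |A ∖ B| — true.

4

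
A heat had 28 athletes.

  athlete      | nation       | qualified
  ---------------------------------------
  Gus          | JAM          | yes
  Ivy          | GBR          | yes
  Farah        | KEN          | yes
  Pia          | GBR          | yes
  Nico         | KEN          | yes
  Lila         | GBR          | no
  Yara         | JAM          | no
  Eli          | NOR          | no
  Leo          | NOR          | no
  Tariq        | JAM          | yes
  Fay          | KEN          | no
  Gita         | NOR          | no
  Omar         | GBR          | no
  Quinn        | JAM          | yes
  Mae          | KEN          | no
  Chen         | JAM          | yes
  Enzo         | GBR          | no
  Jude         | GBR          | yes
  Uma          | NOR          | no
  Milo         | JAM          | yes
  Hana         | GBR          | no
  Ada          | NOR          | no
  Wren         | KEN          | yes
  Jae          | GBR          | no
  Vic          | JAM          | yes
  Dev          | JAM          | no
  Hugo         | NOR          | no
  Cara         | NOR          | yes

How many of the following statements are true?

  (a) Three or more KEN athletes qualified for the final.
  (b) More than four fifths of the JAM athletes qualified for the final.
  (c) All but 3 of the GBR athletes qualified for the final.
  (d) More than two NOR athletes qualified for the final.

1

(a) KEN: |A| = 5, |A ∩ B| = 3; needs |A ∩ B| ≥ 3 — true.
(b) JAM: |A| = 8, |A ∩ B| = 6; needs |A ∩ B| / |A| > 4/5 — false.
(c) GBR: |A| = 8, |A ∩ B| = 3; needs |A ∖ B| = 3 — false.
(d) NOR: |A| = 7, |A ∩ B| = 1; needs |A ∩ B| > 2 — false.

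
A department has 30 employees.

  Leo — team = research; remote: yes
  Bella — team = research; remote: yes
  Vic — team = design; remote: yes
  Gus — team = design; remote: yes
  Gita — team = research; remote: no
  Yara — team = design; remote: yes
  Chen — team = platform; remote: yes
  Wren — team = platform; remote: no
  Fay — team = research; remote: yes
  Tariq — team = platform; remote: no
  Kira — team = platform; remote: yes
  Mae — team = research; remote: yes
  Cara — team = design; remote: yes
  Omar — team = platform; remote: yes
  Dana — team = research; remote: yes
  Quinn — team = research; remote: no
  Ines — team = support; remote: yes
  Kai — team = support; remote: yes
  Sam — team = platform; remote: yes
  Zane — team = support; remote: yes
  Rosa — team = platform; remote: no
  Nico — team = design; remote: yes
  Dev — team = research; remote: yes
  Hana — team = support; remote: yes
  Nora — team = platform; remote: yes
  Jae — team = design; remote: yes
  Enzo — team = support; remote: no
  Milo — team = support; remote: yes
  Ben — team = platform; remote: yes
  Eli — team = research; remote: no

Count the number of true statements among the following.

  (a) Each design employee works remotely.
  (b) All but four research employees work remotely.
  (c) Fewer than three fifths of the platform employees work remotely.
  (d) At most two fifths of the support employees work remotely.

1

(a) design: |A| = 6, |A ∩ B| = 6; needs A ⊆ B, i.e. every element of A is in B (|A ∖ B| = 0) — true.
(b) research: |A| = 9, |A ∩ B| = 6; needs |A ∖ B| = 4 — false.
(c) platform: |A| = 9, |A ∩ B| = 6; needs |A ∩ B| / |A| < 3/5 — false.
(d) support: |A| = 6, |A ∩ B| = 5; needs |A ∩ B| / |A| ≤ 2/5 — false.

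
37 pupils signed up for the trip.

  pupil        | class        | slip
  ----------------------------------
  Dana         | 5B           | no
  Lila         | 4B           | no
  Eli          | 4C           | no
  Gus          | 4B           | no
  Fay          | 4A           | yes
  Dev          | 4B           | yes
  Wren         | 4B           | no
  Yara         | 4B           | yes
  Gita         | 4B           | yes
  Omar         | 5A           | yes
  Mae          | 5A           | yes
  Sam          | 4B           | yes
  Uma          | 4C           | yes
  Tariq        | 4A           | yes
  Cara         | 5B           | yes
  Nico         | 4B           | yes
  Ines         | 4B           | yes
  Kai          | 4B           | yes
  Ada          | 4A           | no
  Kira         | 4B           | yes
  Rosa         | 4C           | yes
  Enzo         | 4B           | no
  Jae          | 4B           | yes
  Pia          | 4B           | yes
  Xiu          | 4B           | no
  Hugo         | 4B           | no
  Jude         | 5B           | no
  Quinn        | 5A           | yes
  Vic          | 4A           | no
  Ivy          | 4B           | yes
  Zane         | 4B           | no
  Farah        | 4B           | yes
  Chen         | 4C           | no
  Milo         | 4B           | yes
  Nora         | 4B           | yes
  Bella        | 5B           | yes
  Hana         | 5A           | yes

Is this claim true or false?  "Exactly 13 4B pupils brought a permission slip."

'Exactly 13 4B pupils brought a permission slip' holds iff |A ∩ B| = 13.
|A| = 21, |A ∩ B| = 14, |A ∖ B| = 7.
|A ∩ B| = 14, so the statement is false.

False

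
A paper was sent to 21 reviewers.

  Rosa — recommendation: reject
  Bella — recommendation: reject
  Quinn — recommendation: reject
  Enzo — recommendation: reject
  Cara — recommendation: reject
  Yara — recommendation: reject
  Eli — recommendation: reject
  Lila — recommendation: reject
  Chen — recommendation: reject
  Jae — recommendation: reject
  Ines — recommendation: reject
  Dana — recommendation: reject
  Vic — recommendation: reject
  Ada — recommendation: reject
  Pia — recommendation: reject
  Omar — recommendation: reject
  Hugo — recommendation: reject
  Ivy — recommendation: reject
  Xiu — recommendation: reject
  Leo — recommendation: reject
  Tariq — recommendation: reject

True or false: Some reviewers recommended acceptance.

False

'Some reviewers recommended acceptance' holds iff A ∩ B ≠ ∅ (|A ∩ B| ≥ 1).
|A| = 21, |A ∩ B| = 0, |A ∖ B| = 21.
So the statement is false.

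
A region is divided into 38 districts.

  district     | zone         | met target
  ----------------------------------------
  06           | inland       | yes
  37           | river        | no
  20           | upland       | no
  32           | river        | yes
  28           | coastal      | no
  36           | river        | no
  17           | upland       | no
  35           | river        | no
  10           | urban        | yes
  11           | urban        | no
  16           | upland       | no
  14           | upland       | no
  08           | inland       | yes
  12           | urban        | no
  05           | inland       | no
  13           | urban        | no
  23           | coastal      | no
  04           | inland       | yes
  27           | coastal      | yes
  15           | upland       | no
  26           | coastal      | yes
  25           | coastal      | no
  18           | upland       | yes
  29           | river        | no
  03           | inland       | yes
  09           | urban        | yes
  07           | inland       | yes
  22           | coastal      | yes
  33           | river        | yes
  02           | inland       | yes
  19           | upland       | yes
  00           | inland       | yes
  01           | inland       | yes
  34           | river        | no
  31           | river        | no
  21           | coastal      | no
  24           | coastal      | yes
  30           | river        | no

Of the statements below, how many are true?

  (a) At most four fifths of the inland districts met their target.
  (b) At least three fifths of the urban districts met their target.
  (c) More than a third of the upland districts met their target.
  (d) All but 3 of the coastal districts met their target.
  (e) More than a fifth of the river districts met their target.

1

(a) inland: |A| = 9, |A ∩ B| = 8; needs |A ∩ B| / |A| ≤ 4/5 — false.
(b) urban: |A| = 5, |A ∩ B| = 2; needs |A ∩ B| / |A| ≥ 3/5 — false.
(c) upland: |A| = 7, |A ∩ B| = 2; needs |A ∩ B| / |A| > 1/3 — false.
(d) coastal: |A| = 8, |A ∩ B| = 4; needs |A ∖ B| = 3 — false.
(e) river: |A| = 9, |A ∩ B| = 2; needs |A ∩ B| / |A| > 1/5 — true.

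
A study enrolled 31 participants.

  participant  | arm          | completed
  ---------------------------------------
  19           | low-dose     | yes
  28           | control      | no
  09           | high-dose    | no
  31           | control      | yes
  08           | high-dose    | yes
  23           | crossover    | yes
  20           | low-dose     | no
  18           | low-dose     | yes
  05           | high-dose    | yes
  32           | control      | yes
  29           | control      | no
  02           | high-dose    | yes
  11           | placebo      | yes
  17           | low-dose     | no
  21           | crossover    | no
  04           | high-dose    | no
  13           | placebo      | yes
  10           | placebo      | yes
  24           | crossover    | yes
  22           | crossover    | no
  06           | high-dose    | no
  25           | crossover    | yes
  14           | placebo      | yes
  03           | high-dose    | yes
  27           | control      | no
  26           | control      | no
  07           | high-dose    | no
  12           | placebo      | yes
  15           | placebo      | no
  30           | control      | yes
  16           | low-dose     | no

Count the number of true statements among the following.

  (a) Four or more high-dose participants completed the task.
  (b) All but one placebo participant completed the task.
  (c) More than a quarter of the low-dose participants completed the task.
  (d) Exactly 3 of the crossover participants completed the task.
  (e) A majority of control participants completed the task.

4

(a) high-dose: |A| = 8, |A ∩ B| = 4; needs |A ∩ B| ≥ 4 — true.
(b) placebo: |A| = 6, |A ∩ B| = 5; needs |A ∖ B| = 1 — true.
(c) low-dose: |A| = 5, |A ∩ B| = 2; needs |A ∩ B| / |A| > 1/4 — true.
(d) crossover: |A| = 5, |A ∩ B| = 3; needs |A ∩ B| = 3 — true.
(e) control: |A| = 7, |A ∩ B| = 3; needs |A ∩ B| > |A ∖ B| — false.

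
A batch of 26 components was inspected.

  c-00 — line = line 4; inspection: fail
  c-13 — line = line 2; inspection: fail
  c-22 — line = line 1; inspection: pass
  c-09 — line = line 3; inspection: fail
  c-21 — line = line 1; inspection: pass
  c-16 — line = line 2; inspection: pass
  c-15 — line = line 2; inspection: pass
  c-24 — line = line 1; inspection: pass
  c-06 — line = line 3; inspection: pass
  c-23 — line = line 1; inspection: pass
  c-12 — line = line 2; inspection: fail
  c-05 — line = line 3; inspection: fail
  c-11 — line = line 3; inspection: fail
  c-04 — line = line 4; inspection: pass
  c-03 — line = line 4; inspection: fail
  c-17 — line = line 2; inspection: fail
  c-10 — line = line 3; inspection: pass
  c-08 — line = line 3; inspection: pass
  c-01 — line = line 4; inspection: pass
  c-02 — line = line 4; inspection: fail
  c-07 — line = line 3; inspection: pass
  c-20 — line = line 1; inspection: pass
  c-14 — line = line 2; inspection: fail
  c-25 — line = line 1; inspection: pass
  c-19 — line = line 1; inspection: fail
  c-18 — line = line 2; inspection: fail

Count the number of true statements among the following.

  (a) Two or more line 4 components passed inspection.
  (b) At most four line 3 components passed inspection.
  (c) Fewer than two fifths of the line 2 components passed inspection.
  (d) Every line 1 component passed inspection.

3

(a) line 4: |A| = 5, |A ∩ B| = 2; needs |A ∩ B| ≥ 2 — true.
(b) line 3: |A| = 7, |A ∩ B| = 4; needs |A ∩ B| ≤ 4 — true.
(c) line 2: |A| = 7, |A ∩ B| = 2; needs |A ∩ B| / |A| < 2/5 — true.
(d) line 1: |A| = 7, |A ∩ B| = 6; needs A ⊆ B, i.e. every element of A is in B (|A ∖ B| = 0) — false.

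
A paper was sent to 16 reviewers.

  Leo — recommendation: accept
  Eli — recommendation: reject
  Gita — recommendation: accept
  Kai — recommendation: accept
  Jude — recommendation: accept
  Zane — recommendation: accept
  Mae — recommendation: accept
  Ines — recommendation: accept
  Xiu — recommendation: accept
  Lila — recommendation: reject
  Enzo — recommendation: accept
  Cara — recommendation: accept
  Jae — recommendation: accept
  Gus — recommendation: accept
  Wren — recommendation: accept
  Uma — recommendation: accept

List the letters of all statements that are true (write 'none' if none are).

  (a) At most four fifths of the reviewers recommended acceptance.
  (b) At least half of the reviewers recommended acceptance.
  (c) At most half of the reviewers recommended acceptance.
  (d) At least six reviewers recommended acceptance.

|A| = 16, |A ∩ B| = 14, |A ∖ B| = 2.
(a) |A ∩ B| / |A| ≤ 4/5: fails.
(b) |A ∩ B| ≥ |A ∖ B|: holds.
(c) |A ∩ B| ≤ |A ∖ B|: fails.
(d) |A ∩ B| ≥ 6: holds.

(b), (d)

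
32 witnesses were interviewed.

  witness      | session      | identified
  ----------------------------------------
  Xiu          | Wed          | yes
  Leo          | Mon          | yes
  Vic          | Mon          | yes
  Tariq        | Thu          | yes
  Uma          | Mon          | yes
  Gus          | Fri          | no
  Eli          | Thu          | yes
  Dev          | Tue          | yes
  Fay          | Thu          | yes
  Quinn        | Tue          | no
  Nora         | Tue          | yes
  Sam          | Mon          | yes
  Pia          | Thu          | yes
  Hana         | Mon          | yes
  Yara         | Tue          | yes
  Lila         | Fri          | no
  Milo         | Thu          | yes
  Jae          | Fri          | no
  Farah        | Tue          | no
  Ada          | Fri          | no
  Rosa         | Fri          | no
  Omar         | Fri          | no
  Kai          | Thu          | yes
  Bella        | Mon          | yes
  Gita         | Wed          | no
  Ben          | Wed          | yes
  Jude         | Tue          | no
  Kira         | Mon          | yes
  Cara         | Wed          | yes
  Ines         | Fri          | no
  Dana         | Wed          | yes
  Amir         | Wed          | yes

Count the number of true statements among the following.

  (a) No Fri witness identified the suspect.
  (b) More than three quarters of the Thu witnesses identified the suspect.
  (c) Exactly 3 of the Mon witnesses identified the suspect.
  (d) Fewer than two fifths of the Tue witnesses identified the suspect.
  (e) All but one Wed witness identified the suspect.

3

(a) Fri: |A| = 7, |A ∩ B| = 0; needs A ∩ B = ∅ (|A ∩ B| = 0) — true.
(b) Thu: |A| = 6, |A ∩ B| = 6; needs |A ∩ B| / |A| > 3/4 — true.
(c) Mon: |A| = 7, |A ∩ B| = 7; needs |A ∩ B| = 3 — false.
(d) Tue: |A| = 6, |A ∩ B| = 3; needs |A ∩ B| / |A| < 2/5 — false.
(e) Wed: |A| = 6, |A ∩ B| = 5; needs |A ∖ B| = 1 — true.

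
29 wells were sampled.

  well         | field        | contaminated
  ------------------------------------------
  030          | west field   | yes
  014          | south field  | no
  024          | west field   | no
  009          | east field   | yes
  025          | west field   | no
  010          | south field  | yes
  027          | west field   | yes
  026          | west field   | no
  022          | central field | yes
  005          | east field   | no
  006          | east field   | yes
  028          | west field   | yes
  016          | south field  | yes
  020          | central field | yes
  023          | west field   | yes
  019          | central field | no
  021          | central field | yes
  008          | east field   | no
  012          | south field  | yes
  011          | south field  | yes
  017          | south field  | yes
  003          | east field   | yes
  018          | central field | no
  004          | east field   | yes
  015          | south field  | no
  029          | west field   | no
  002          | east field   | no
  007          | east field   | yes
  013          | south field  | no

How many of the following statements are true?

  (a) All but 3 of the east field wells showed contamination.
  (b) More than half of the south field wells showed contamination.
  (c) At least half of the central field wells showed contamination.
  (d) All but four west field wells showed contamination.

4

(a) east field: |A| = 8, |A ∩ B| = 5; needs |A ∖ B| = 3 — true.
(b) south field: |A| = 8, |A ∩ B| = 5; needs |A ∩ B| > |A ∖ B| — true.
(c) central field: |A| = 5, |A ∩ B| = 3; needs |A ∩ B| ≥ |A ∖ B| — true.
(d) west field: |A| = 8, |A ∩ B| = 4; needs |A ∖ B| = 4 — true.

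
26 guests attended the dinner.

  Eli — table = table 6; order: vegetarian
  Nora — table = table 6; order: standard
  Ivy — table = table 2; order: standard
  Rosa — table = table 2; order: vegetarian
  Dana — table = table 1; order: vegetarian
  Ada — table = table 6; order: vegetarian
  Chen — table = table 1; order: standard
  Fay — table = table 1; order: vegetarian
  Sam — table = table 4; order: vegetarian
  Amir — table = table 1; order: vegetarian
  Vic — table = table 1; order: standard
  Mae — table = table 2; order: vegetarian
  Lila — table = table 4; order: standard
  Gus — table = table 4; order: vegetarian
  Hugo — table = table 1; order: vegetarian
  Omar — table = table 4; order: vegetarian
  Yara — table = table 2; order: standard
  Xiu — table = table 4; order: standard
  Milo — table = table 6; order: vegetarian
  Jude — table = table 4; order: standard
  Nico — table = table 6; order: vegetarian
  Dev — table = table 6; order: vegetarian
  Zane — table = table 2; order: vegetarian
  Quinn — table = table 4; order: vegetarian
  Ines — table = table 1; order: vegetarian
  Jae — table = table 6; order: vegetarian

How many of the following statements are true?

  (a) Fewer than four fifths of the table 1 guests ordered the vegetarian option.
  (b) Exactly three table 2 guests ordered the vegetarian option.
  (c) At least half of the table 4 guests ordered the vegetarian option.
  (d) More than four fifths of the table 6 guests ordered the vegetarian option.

4

(a) table 1: |A| = 7, |A ∩ B| = 5; needs |A ∩ B| / |A| < 4/5 — true.
(b) table 2: |A| = 5, |A ∩ B| = 3; needs |A ∩ B| = 3 — true.
(c) table 4: |A| = 7, |A ∩ B| = 4; needs |A ∩ B| ≥ |A ∖ B| — true.
(d) table 6: |A| = 7, |A ∩ B| = 6; needs |A ∩ B| / |A| > 4/5 — true.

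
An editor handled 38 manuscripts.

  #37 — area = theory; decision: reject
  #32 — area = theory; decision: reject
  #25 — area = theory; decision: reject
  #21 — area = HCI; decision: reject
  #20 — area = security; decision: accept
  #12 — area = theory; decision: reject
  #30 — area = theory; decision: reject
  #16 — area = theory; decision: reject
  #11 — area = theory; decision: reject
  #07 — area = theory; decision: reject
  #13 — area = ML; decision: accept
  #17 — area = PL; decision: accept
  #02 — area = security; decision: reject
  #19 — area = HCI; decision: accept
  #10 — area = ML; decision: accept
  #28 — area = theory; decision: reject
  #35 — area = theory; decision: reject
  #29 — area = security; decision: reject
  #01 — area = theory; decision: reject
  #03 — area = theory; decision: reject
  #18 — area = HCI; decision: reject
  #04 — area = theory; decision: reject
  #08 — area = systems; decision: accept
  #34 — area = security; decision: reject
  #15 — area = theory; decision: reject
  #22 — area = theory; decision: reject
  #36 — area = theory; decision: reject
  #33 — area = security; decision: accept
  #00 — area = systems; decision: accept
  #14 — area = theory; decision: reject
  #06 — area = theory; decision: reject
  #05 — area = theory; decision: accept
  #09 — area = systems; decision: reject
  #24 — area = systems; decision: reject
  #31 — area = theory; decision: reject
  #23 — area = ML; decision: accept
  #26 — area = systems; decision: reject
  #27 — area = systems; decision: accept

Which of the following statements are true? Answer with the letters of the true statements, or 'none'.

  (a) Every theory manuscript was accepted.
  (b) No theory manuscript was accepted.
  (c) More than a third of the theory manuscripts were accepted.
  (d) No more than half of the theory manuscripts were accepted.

(d)

|A| = 20, |A ∩ B| = 1, |A ∖ B| = 19.
(a) A ⊆ B, i.e. every element of A is in B (|A ∖ B| = 0): fails.
(b) A ∩ B = ∅ (|A ∩ B| = 0): fails.
(c) |A ∩ B| / |A| > 1/3: fails.
(d) |A ∩ B| ≤ |A ∖ B|: holds.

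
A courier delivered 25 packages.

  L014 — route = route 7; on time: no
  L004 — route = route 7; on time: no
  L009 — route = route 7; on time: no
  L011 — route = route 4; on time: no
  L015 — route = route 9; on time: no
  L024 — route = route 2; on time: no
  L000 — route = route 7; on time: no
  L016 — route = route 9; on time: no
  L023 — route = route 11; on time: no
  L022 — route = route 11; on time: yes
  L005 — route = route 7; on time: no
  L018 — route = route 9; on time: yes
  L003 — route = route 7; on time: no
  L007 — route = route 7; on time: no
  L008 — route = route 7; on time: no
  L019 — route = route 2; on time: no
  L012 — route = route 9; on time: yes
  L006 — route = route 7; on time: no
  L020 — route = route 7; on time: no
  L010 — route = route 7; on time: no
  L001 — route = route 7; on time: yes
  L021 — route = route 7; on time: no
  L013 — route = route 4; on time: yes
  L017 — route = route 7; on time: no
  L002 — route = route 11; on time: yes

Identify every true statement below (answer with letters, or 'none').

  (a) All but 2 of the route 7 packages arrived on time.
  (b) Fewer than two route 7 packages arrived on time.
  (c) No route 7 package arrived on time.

|A| = 14, |A ∩ B| = 1, |A ∖ B| = 13.
(a) |A ∖ B| = 2: fails.
(b) |A ∩ B| < 2: holds.
(c) A ∩ B = ∅ (|A ∩ B| = 0): fails.

(b)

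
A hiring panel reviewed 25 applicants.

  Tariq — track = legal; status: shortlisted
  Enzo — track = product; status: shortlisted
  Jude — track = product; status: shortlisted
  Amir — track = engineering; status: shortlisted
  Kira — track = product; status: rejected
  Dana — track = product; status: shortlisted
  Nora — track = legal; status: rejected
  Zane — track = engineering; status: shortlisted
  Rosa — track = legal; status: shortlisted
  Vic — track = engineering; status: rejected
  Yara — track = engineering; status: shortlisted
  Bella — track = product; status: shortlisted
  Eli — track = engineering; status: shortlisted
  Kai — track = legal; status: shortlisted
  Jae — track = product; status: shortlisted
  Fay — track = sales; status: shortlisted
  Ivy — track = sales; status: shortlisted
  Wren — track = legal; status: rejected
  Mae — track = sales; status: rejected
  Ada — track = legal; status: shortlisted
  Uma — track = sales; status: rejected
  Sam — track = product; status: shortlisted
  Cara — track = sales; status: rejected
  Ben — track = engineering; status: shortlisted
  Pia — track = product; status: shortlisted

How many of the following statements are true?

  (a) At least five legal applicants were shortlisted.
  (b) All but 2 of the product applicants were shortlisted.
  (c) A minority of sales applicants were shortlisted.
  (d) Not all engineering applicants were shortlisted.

2

(a) legal: |A| = 6, |A ∩ B| = 4; needs |A ∩ B| ≥ 5 — false.
(b) product: |A| = 8, |A ∩ B| = 7; needs |A ∖ B| = 2 — false.
(c) sales: |A| = 5, |A ∩ B| = 2; needs |A ∩ B| < |A ∖ B| — true.
(d) engineering: |A| = 6, |A ∩ B| = 5; needs A ⊄ B (|A ∖ B| ≥ 1) — true.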